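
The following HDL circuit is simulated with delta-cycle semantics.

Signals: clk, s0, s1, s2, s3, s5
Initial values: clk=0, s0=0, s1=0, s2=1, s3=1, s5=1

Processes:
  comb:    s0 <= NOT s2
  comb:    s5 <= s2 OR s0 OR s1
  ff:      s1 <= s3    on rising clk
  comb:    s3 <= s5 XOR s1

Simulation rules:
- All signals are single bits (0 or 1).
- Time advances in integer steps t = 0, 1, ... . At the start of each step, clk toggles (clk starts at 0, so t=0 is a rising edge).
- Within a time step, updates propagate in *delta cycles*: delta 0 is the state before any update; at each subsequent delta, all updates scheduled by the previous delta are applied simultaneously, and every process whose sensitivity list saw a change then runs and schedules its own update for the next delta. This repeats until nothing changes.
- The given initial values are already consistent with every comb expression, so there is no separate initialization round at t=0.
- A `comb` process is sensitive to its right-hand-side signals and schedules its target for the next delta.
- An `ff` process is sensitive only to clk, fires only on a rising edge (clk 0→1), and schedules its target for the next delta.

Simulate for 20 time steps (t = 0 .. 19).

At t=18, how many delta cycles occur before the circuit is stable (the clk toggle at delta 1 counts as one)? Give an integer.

t=0 Δ0: s2=1 s5=1 clk=0 s0=0 s1=0 s3=1
  Δ1: clk:0→1
  Δ2: s1:0→1
  Δ3: s3:1→0
  (3Δ to stable)
t=1 Δ0: s2=1 s5=1 clk=1 s0=0 s1=1 s3=0
  Δ1: clk:1→0
  (1Δ to stable)
t=2 Δ0: s2=1 s5=1 clk=0 s0=0 s1=1 s3=0
  Δ1: clk:0→1
  Δ2: s1:1→0
  Δ3: s3:0→1
  (3Δ to stable)
t=3 Δ0: s2=1 s5=1 clk=1 s0=0 s1=0 s3=1
  Δ1: clk:1→0
  (1Δ to stable)
t=4 Δ0: s2=1 s5=1 clk=0 s0=0 s1=0 s3=1
  Δ1: clk:0→1
  Δ2: s1:0→1
  Δ3: s3:1→0
  (3Δ to stable)
t=5 Δ0: s2=1 s5=1 clk=1 s0=0 s1=1 s3=0
  Δ1: clk:1→0
  (1Δ to stable)
t=6 Δ0: s2=1 s5=1 clk=0 s0=0 s1=1 s3=0
  Δ1: clk:0→1
  Δ2: s1:1→0
  Δ3: s3:0→1
  (3Δ to stable)
t=7 Δ0: s2=1 s5=1 clk=1 s0=0 s1=0 s3=1
  Δ1: clk:1→0
  (1Δ to stable)
t=8 Δ0: s2=1 s5=1 clk=0 s0=0 s1=0 s3=1
  Δ1: clk:0→1
  Δ2: s1:0→1
  Δ3: s3:1→0
  (3Δ to stable)
t=9 Δ0: s2=1 s5=1 clk=1 s0=0 s1=1 s3=0
  Δ1: clk:1→0
  (1Δ to stable)
t=10 Δ0: s2=1 s5=1 clk=0 s0=0 s1=1 s3=0
  Δ1: clk:0→1
  Δ2: s1:1→0
  Δ3: s3:0→1
  (3Δ to stable)
t=11 Δ0: s2=1 s5=1 clk=1 s0=0 s1=0 s3=1
  Δ1: clk:1→0
  (1Δ to stable)
t=12 Δ0: s2=1 s5=1 clk=0 s0=0 s1=0 s3=1
  Δ1: clk:0→1
  Δ2: s1:0→1
  Δ3: s3:1→0
  (3Δ to stable)
t=13 Δ0: s2=1 s5=1 clk=1 s0=0 s1=1 s3=0
  Δ1: clk:1→0
  (1Δ to stable)
t=14 Δ0: s2=1 s5=1 clk=0 s0=0 s1=1 s3=0
  Δ1: clk:0→1
  Δ2: s1:1→0
  Δ3: s3:0→1
  (3Δ to stable)
t=15 Δ0: s2=1 s5=1 clk=1 s0=0 s1=0 s3=1
  Δ1: clk:1→0
  (1Δ to stable)
t=16 Δ0: s2=1 s5=1 clk=0 s0=0 s1=0 s3=1
  Δ1: clk:0→1
  Δ2: s1:0→1
  Δ3: s3:1→0
  (3Δ to stable)
t=17 Δ0: s2=1 s5=1 clk=1 s0=0 s1=1 s3=0
  Δ1: clk:1→0
  (1Δ to stable)
t=18 Δ0: s2=1 s5=1 clk=0 s0=0 s1=1 s3=0
  Δ1: clk:0→1
  Δ2: s1:1→0
  Δ3: s3:0→1
  (3Δ to stable)
t=19 Δ0: s2=1 s5=1 clk=1 s0=0 s1=0 s3=1
  Δ1: clk:1→0
  (1Δ to stable)

3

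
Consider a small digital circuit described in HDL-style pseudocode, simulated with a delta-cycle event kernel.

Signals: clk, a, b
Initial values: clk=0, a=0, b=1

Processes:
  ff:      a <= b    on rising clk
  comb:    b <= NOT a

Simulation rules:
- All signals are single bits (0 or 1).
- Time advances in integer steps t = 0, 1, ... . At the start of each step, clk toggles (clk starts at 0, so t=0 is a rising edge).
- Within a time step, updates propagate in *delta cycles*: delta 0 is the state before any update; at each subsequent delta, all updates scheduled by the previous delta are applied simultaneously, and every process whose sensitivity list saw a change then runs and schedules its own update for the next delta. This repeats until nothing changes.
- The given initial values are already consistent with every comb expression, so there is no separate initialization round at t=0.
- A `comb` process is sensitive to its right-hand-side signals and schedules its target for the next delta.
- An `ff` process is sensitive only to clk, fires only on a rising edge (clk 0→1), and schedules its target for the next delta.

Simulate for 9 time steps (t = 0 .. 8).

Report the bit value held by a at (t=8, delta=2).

t0.Δ0 a=0 b=1 clk=0
t0.Δ1 a=0 b=1 clk=1
t0.Δ2 a=1 b=1 clk=1
t0.Δ3 a=1 b=0 clk=1
t1.Δ0 a=1 b=0 clk=1
t1.Δ1 a=1 b=0 clk=0
t2.Δ0 a=1 b=0 clk=0
t2.Δ1 a=1 b=0 clk=1
t2.Δ2 a=0 b=0 clk=1
t2.Δ3 a=0 b=1 clk=1
t3.Δ0 a=0 b=1 clk=1
t3.Δ1 a=0 b=1 clk=0
t4.Δ0 a=0 b=1 clk=0
t4.Δ1 a=0 b=1 clk=1
t4.Δ2 a=1 b=1 clk=1
t4.Δ3 a=1 b=0 clk=1
t5.Δ0 a=1 b=0 clk=1
t5.Δ1 a=1 b=0 clk=0
t6.Δ0 a=1 b=0 clk=0
t6.Δ1 a=1 b=0 clk=1
t6.Δ2 a=0 b=0 clk=1
t6.Δ3 a=0 b=1 clk=1
t7.Δ0 a=0 b=1 clk=1
t7.Δ1 a=0 b=1 clk=0
t8.Δ0 a=0 b=1 clk=0
t8.Δ1 a=0 b=1 clk=1
t8.Δ2 a=1 b=1 clk=1
t8.Δ3 a=1 b=0 clk=1

1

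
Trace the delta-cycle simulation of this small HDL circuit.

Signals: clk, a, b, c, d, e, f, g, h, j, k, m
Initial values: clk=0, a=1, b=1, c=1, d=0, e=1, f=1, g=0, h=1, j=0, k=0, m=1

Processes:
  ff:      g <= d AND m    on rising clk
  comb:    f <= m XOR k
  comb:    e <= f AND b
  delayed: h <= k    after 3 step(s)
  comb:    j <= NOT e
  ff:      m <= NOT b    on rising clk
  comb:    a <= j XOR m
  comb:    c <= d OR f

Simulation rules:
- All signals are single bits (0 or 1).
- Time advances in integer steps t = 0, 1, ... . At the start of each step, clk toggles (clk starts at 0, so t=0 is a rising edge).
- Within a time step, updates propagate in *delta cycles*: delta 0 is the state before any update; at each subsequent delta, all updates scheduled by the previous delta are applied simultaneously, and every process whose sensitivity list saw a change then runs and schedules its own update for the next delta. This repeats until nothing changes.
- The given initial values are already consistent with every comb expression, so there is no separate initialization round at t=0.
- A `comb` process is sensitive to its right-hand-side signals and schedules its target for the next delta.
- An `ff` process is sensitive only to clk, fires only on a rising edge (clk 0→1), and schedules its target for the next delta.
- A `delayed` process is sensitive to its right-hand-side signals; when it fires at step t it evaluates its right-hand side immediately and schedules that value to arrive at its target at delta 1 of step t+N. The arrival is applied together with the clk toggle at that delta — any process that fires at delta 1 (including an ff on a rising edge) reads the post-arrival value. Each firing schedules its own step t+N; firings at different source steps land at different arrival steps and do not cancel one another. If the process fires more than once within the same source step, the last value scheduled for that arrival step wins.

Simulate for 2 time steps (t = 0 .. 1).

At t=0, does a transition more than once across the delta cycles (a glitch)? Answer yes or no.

t0.Δ0 f=1 g=0 clk=0 a=1 h=1 j=0 k=0 d=0 e=1 m=1 b=1 c=1
t0.Δ1 f=1 g=0 clk=1 a=1 h=1 j=0 k=0 d=0 e=1 m=1 b=1 c=1
t0.Δ2 f=1 g=0 clk=1 a=1 h=1 j=0 k=0 d=0 e=1 m=0 b=1 c=1
t0.Δ3 f=0 g=0 clk=1 a=0 h=1 j=0 k=0 d=0 e=1 m=0 b=1 c=1
t0.Δ4 f=0 g=0 clk=1 a=0 h=1 j=0 k=0 d=0 e=0 m=0 b=1 c=0
t0.Δ5 f=0 g=0 clk=1 a=0 h=1 j=1 k=0 d=0 e=0 m=0 b=1 c=0
t0.Δ6 f=0 g=0 clk=1 a=1 h=1 j=1 k=0 d=0 e=0 m=0 b=1 c=0
t1.Δ0 f=0 g=0 clk=1 a=1 h=1 j=1 k=0 d=0 e=0 m=0 b=1 c=0
t1.Δ1 f=0 g=0 clk=0 a=1 h=1 j=1 k=0 d=0 e=0 m=0 b=1 c=0

yes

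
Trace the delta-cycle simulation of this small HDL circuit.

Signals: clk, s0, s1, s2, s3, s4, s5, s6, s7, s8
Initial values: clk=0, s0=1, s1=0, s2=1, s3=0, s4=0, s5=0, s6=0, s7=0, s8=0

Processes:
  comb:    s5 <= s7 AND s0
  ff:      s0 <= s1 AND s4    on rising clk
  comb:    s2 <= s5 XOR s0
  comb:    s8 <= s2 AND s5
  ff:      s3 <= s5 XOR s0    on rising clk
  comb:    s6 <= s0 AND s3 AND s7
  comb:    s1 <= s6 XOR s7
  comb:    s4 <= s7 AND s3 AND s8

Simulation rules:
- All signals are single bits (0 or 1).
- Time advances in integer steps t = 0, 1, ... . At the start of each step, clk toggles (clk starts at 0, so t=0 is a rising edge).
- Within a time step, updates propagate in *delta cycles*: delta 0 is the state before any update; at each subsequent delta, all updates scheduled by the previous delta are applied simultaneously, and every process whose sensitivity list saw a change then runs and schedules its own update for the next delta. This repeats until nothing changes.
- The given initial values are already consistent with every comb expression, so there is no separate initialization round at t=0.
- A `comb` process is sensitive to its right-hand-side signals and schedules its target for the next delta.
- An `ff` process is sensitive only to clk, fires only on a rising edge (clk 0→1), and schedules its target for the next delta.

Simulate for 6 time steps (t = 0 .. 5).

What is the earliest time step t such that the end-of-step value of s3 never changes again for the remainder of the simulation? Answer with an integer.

[bits: s0,s5,s7,s4,s6,s8,s3,s2,s1,clk]
t=0: Δ0=1000000100 Δ1=1000000101 Δ2=0000001101 Δ3=0000001001 | 3Δ
t=1: Δ0=0000001001 Δ1=0000001000 | 1Δ
t=2: Δ0=0000001000 Δ1=0000001001 Δ2=0000000001 | 2Δ
t=3: Δ0=0000000001 Δ1=0000000000 | 1Δ
t=4: Δ0=0000000000 Δ1=0000000001 | 1Δ
t=5: Δ0=0000000001 Δ1=0000000000 | 1Δ

2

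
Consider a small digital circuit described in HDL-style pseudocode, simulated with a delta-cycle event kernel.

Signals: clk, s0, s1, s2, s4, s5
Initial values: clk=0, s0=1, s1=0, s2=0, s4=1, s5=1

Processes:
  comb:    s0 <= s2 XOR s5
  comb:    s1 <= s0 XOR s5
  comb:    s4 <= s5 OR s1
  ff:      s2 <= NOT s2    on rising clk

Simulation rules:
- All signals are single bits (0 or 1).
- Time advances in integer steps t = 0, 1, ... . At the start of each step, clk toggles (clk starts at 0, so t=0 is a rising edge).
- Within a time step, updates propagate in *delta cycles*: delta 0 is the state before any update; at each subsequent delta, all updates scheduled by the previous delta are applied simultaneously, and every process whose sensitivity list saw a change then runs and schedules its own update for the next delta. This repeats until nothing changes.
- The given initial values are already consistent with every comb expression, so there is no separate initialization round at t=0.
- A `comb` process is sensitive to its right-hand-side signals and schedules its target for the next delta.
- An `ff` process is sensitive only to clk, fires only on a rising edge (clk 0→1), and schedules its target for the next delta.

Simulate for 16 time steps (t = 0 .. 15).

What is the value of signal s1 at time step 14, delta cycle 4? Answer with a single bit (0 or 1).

[bits: s0,s4,s5,clk,s2,s1]
t=0: Δ0=111000 Δ1=111100 Δ2=111110 Δ3=011110 Δ4=011111 | 4Δ
t=1: Δ0=011111 Δ1=011011 | 1Δ
t=2: Δ0=011011 Δ1=011111 Δ2=011101 Δ3=111101 Δ4=111100 | 4Δ
t=3: Δ0=111100 Δ1=111000 | 1Δ
t=4: Δ0=111000 Δ1=111100 Δ2=111110 Δ3=011110 Δ4=011111 | 4Δ
t=5: Δ0=011111 Δ1=011011 | 1Δ
t=6: Δ0=011011 Δ1=011111 Δ2=011101 Δ3=111101 Δ4=111100 | 4Δ
t=7: Δ0=111100 Δ1=111000 | 1Δ
t=8: Δ0=111000 Δ1=111100 Δ2=111110 Δ3=011110 Δ4=011111 | 4Δ
t=9: Δ0=011111 Δ1=011011 | 1Δ
t=10: Δ0=011011 Δ1=011111 Δ2=011101 Δ3=111101 Δ4=111100 | 4Δ
t=11: Δ0=111100 Δ1=111000 | 1Δ
t=12: Δ0=111000 Δ1=111100 Δ2=111110 Δ3=011110 Δ4=011111 | 4Δ
t=13: Δ0=011111 Δ1=011011 | 1Δ
t=14: Δ0=011011 Δ1=011111 Δ2=011101 Δ3=111101 Δ4=111100 | 4Δ
t=15: Δ0=111100 Δ1=111000 | 1Δ

0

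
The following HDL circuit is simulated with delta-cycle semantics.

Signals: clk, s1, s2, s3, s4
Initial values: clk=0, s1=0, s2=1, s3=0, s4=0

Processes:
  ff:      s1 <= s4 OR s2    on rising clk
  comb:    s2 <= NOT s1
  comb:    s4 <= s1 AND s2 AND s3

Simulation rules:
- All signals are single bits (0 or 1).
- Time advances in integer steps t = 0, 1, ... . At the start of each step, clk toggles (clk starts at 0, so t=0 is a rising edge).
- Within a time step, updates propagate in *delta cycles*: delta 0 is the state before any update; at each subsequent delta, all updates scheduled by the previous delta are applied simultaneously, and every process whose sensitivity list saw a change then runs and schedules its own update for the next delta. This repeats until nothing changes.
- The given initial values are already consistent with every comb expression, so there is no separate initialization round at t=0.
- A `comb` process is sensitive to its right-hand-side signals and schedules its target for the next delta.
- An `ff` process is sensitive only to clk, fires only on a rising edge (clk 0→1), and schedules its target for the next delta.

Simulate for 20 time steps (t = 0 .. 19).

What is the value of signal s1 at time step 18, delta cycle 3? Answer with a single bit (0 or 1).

t=0 Δ0: s3=0 s4=0 s2=1 clk=0 s1=0
  Δ1: clk:0→1
  Δ2: s1:0→1
  Δ3: s2:1→0
  (3Δ to stable)
t=1 Δ0: s3=0 s4=0 s2=0 clk=1 s1=1
  Δ1: clk:1→0
  (1Δ to stable)
t=2 Δ0: s3=0 s4=0 s2=0 clk=0 s1=1
  Δ1: clk:0→1
  Δ2: s1:1→0
  Δ3: s2:0→1
  (3Δ to stable)
t=3 Δ0: s3=0 s4=0 s2=1 clk=1 s1=0
  Δ1: clk:1→0
  (1Δ to stable)
t=4 Δ0: s3=0 s4=0 s2=1 clk=0 s1=0
  Δ1: clk:0→1
  Δ2: s1:0→1
  Δ3: s2:1→0
  (3Δ to stable)
t=5 Δ0: s3=0 s4=0 s2=0 clk=1 s1=1
  Δ1: clk:1→0
  (1Δ to stable)
t=6 Δ0: s3=0 s4=0 s2=0 clk=0 s1=1
  Δ1: clk:0→1
  Δ2: s1:1→0
  Δ3: s2:0→1
  (3Δ to stable)
t=7 Δ0: s3=0 s4=0 s2=1 clk=1 s1=0
  Δ1: clk:1→0
  (1Δ to stable)
t=8 Δ0: s3=0 s4=0 s2=1 clk=0 s1=0
  Δ1: clk:0→1
  Δ2: s1:0→1
  Δ3: s2:1→0
  (3Δ to stable)
t=9 Δ0: s3=0 s4=0 s2=0 clk=1 s1=1
  Δ1: clk:1→0
  (1Δ to stable)
t=10 Δ0: s3=0 s4=0 s2=0 clk=0 s1=1
  Δ1: clk:0→1
  Δ2: s1:1→0
  Δ3: s2:0→1
  (3Δ to stable)
t=11 Δ0: s3=0 s4=0 s2=1 clk=1 s1=0
  Δ1: clk:1→0
  (1Δ to stable)
t=12 Δ0: s3=0 s4=0 s2=1 clk=0 s1=0
  Δ1: clk:0→1
  Δ2: s1:0→1
  Δ3: s2:1→0
  (3Δ to stable)
t=13 Δ0: s3=0 s4=0 s2=0 clk=1 s1=1
  Δ1: clk:1→0
  (1Δ to stable)
t=14 Δ0: s3=0 s4=0 s2=0 clk=0 s1=1
  Δ1: clk:0→1
  Δ2: s1:1→0
  Δ3: s2:0→1
  (3Δ to stable)
t=15 Δ0: s3=0 s4=0 s2=1 clk=1 s1=0
  Δ1: clk:1→0
  (1Δ to stable)
t=16 Δ0: s3=0 s4=0 s2=1 clk=0 s1=0
  Δ1: clk:0→1
  Δ2: s1:0→1
  Δ3: s2:1→0
  (3Δ to stable)
t=17 Δ0: s3=0 s4=0 s2=0 clk=1 s1=1
  Δ1: clk:1→0
  (1Δ to stable)
t=18 Δ0: s3=0 s4=0 s2=0 clk=0 s1=1
  Δ1: clk:0→1
  Δ2: s1:1→0
  Δ3: s2:0→1
  (3Δ to stable)
t=19 Δ0: s3=0 s4=0 s2=1 clk=1 s1=0
  Δ1: clk:1→0
  (1Δ to stable)

0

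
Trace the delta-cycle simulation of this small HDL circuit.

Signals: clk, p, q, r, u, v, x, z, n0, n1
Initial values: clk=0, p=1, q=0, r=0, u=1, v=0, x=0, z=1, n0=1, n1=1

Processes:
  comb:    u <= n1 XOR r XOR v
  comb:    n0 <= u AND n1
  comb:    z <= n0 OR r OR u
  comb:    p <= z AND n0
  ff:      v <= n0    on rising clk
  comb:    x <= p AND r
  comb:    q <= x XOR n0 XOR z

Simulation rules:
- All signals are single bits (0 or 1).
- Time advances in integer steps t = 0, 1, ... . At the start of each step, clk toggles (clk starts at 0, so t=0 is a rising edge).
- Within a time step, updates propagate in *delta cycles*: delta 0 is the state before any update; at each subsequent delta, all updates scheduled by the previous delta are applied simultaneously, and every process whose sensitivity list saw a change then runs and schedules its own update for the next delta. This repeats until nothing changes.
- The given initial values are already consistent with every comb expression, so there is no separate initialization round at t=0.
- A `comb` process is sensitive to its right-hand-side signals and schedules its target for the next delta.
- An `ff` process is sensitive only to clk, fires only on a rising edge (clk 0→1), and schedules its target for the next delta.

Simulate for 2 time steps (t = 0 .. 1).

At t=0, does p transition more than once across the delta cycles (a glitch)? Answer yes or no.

[bits: v,n1,z,q,r,u,n0,clk,p,x]
t=0: Δ0=0110011010 Δ1=0110011110 Δ2=1110011110 Δ3=1110001110 Δ4=1110000110 Δ5=1101000100 Δ6=1100000100 | 6Δ
t=1: Δ0=1100000100 Δ1=1100000000 | 1Δ

no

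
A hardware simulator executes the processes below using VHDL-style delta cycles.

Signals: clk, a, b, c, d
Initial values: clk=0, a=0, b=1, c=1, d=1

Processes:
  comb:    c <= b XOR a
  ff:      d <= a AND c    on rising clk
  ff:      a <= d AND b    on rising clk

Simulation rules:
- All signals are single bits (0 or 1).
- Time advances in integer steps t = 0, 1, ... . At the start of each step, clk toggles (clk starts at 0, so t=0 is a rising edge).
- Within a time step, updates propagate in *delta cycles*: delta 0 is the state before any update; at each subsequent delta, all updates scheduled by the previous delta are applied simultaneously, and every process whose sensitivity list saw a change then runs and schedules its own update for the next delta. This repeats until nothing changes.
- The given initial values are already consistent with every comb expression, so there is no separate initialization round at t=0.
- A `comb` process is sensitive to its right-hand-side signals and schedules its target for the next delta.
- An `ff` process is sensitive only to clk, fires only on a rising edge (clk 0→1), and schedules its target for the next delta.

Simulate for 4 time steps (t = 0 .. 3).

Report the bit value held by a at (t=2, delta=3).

0

[bits: clk,b,d,c,a]
t=0: Δ0=01110 Δ1=11110 Δ2=11011 Δ3=11001 | 3Δ
t=1: Δ0=11001 Δ1=01001 | 1Δ
t=2: Δ0=01001 Δ1=11001 Δ2=11000 Δ3=11010 | 3Δ
t=3: Δ0=11010 Δ1=01010 | 1Δ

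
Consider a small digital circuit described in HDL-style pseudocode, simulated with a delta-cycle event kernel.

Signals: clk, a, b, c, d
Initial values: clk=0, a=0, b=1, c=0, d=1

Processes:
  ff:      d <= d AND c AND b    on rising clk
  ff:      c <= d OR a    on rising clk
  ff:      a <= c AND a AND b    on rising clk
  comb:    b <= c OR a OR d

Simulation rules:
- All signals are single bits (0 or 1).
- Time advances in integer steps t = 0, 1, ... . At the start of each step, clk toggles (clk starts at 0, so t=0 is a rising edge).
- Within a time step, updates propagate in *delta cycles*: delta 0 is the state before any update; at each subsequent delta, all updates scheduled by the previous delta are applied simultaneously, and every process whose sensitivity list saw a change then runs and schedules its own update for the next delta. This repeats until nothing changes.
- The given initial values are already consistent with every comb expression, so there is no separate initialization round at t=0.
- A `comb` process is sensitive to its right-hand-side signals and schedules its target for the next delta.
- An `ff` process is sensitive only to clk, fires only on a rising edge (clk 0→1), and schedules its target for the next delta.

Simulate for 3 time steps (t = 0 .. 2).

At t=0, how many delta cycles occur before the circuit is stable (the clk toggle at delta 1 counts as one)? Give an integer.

t0.Δ0 clk=0 a=0 c=0 b=1 d=1
t0.Δ1 clk=1 a=0 c=0 b=1 d=1
t0.Δ2 clk=1 a=0 c=1 b=1 d=0
t1.Δ0 clk=1 a=0 c=1 b=1 d=0
t1.Δ1 clk=0 a=0 c=1 b=1 d=0
t2.Δ0 clk=0 a=0 c=1 b=1 d=0
t2.Δ1 clk=1 a=0 c=1 b=1 d=0
t2.Δ2 clk=1 a=0 c=0 b=1 d=0
t2.Δ3 clk=1 a=0 c=0 b=0 d=0

2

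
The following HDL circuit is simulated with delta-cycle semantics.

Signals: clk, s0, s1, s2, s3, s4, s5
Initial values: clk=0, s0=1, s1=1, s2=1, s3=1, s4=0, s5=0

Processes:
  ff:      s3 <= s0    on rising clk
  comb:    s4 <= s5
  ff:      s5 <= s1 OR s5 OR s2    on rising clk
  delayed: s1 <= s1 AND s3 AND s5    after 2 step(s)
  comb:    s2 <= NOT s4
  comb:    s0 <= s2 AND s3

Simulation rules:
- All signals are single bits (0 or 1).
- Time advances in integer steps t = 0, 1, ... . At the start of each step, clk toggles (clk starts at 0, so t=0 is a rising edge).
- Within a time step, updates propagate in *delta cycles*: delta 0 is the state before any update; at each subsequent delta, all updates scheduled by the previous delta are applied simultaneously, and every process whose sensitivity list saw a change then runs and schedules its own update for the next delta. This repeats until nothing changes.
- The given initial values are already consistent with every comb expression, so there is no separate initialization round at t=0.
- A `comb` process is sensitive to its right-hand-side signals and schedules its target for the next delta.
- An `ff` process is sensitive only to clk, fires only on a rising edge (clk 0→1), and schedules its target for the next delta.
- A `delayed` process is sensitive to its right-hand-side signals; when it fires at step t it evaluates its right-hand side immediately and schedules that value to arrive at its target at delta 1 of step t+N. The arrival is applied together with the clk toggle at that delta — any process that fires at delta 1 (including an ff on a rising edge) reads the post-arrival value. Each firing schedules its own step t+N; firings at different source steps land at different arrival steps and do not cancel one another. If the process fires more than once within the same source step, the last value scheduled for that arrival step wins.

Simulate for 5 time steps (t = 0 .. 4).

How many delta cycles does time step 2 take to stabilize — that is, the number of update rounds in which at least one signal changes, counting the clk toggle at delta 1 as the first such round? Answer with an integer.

2

t=0 Δ0: s1=1 s0=1 s2=1 s5=0 clk=0 s3=1 s4=0
  Δ1: clk:0→1
  Δ2: s5:0→1
  Δ3: s4:0→1
  Δ4: s2:1→0
  Δ5: s0:1→0
  (5Δ to stable)
t=1 Δ0: s1=1 s0=0 s2=0 s5=1 clk=1 s3=1 s4=1
  Δ1: clk:1→0
  (1Δ to stable)
t=2 Δ0: s1=1 s0=0 s2=0 s5=1 clk=0 s3=1 s4=1
  Δ1: clk:0→1
  Δ2: s3:1→0
  (2Δ to stable)
t=3 Δ0: s1=1 s0=0 s2=0 s5=1 clk=1 s3=0 s4=1
  Δ1: clk:1→0
  (1Δ to stable)
t=4 Δ0: s1=1 s0=0 s2=0 s5=1 clk=0 s3=0 s4=1
  Δ1: s1:1→0, clk:0→1
  (1Δ to stable)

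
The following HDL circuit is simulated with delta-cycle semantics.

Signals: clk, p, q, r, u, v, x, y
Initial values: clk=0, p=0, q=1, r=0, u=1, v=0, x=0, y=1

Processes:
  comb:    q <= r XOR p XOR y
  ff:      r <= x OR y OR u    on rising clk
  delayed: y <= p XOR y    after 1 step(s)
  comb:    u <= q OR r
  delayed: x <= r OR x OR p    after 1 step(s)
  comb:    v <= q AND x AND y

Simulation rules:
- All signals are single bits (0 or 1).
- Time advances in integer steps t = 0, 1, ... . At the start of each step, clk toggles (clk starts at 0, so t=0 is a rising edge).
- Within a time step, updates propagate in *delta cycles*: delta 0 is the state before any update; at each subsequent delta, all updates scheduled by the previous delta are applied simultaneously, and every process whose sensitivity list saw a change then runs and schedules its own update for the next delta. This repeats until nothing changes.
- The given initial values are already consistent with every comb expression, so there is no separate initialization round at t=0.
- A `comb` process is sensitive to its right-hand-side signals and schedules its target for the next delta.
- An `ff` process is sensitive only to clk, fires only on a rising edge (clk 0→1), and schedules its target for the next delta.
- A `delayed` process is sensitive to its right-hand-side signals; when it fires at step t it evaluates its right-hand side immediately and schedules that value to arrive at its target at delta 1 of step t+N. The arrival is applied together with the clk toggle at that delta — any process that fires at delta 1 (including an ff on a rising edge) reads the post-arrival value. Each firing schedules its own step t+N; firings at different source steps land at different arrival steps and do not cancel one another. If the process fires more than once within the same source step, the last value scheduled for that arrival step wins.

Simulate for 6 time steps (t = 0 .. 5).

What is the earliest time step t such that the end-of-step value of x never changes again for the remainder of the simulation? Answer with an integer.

t0.Δ0 x=0 p=0 r=0 y=1 q=1 clk=0 v=0 u=1
t0.Δ1 x=0 p=0 r=0 y=1 q=1 clk=1 v=0 u=1
t0.Δ2 x=0 p=0 r=1 y=1 q=1 clk=1 v=0 u=1
t0.Δ3 x=0 p=0 r=1 y=1 q=0 clk=1 v=0 u=1
t1.Δ0 x=0 p=0 r=1 y=1 q=0 clk=1 v=0 u=1
t1.Δ1 x=1 p=0 r=1 y=1 q=0 clk=0 v=0 u=1
t2.Δ0 x=1 p=0 r=1 y=1 q=0 clk=0 v=0 u=1
t2.Δ1 x=1 p=0 r=1 y=1 q=0 clk=1 v=0 u=1
t3.Δ0 x=1 p=0 r=1 y=1 q=0 clk=1 v=0 u=1
t3.Δ1 x=1 p=0 r=1 y=1 q=0 clk=0 v=0 u=1
t4.Δ0 x=1 p=0 r=1 y=1 q=0 clk=0 v=0 u=1
t4.Δ1 x=1 p=0 r=1 y=1 q=0 clk=1 v=0 u=1
t5.Δ0 x=1 p=0 r=1 y=1 q=0 clk=1 v=0 u=1
t5.Δ1 x=1 p=0 r=1 y=1 q=0 clk=0 v=0 u=1

1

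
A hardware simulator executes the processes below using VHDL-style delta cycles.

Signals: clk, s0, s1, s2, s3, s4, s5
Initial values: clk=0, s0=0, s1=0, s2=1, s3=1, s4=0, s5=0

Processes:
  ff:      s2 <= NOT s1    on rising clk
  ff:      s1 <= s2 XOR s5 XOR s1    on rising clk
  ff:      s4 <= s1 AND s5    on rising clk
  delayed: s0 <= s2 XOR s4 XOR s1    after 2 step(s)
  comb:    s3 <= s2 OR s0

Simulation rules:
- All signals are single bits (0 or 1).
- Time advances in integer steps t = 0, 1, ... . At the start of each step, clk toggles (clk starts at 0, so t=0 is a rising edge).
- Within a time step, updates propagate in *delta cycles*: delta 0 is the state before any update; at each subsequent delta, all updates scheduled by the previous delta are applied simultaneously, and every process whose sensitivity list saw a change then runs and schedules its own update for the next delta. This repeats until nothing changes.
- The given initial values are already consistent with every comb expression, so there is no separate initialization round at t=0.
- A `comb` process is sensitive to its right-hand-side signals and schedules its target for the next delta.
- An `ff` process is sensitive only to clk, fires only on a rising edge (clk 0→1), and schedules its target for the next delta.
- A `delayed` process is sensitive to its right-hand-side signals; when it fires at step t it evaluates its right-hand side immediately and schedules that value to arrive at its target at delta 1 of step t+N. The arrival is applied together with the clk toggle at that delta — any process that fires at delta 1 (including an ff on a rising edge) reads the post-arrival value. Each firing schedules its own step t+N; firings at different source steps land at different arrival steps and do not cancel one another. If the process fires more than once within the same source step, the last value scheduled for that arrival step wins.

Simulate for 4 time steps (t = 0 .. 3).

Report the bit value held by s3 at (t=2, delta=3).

0

t0.Δ0 s2=1 s4=0 clk=0 s3=1 s1=0 s5=0 s0=0
t0.Δ1 s2=1 s4=0 clk=1 s3=1 s1=0 s5=0 s0=0
t0.Δ2 s2=1 s4=0 clk=1 s3=1 s1=1 s5=0 s0=0
t1.Δ0 s2=1 s4=0 clk=1 s3=1 s1=1 s5=0 s0=0
t1.Δ1 s2=1 s4=0 clk=0 s3=1 s1=1 s5=0 s0=0
t2.Δ0 s2=1 s4=0 clk=0 s3=1 s1=1 s5=0 s0=0
t2.Δ1 s2=1 s4=0 clk=1 s3=1 s1=1 s5=0 s0=0
t2.Δ2 s2=0 s4=0 clk=1 s3=1 s1=0 s5=0 s0=0
t2.Δ3 s2=0 s4=0 clk=1 s3=0 s1=0 s5=0 s0=0
t3.Δ0 s2=0 s4=0 clk=1 s3=0 s1=0 s5=0 s0=0
t3.Δ1 s2=0 s4=0 clk=0 s3=0 s1=0 s5=0 s0=0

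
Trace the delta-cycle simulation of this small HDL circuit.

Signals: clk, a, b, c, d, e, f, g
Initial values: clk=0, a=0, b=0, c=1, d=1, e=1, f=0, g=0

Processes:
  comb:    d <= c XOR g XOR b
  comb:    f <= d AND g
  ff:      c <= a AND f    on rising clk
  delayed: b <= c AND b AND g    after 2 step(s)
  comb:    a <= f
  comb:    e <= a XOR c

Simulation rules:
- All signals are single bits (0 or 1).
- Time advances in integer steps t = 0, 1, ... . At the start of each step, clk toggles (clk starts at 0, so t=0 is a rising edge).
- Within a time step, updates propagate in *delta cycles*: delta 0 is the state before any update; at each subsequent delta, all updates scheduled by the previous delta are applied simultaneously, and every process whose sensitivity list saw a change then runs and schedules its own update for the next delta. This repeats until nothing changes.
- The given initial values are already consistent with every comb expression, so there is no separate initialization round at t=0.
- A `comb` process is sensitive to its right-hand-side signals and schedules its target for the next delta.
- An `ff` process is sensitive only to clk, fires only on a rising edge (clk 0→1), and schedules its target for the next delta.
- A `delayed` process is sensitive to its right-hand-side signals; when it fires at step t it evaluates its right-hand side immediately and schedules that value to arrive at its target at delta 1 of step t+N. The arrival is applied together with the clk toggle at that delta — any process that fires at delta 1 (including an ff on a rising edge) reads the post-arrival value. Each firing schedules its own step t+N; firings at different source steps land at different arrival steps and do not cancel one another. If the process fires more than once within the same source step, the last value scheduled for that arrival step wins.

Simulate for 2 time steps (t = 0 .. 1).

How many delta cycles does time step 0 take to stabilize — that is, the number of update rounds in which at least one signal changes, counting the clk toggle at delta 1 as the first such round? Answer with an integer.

[bits: f,clk,g,c,d,b,a,e]
t=0: Δ0=00011001 Δ1=01011001 Δ2=01001001 Δ3=01000000 | 3Δ
t=1: Δ0=01000000 Δ1=00000000 | 1Δ

3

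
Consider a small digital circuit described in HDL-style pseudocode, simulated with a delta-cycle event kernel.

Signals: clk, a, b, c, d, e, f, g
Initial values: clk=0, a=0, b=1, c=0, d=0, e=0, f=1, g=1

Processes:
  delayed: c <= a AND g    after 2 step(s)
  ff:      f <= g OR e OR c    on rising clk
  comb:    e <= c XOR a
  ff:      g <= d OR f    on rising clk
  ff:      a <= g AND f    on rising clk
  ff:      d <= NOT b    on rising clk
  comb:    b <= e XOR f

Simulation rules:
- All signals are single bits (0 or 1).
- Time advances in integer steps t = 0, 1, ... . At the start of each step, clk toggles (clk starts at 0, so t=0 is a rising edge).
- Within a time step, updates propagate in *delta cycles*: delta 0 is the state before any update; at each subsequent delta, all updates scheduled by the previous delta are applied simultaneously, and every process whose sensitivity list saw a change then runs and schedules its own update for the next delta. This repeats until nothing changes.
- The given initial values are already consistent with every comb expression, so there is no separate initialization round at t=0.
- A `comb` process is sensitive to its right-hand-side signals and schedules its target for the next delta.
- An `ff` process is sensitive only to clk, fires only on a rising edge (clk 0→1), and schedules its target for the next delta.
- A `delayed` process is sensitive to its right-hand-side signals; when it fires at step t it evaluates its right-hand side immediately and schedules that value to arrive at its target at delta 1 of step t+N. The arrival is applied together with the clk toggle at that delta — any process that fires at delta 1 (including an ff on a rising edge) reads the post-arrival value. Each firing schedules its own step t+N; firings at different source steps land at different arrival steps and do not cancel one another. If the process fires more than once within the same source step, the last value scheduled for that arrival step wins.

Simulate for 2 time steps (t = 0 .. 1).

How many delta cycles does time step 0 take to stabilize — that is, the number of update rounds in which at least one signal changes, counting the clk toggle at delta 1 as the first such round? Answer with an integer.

4

t=0 Δ0: e=0 c=0 a=0 clk=0 g=1 f=1 d=0 b=1
  Δ1: clk:0→1
  Δ2: a:0→1
  Δ3: e:0→1
  Δ4: b:1→0
  (4Δ to stable)
t=1 Δ0: e=1 c=0 a=1 clk=1 g=1 f=1 d=0 b=0
  Δ1: clk:1→0
  (1Δ to stable)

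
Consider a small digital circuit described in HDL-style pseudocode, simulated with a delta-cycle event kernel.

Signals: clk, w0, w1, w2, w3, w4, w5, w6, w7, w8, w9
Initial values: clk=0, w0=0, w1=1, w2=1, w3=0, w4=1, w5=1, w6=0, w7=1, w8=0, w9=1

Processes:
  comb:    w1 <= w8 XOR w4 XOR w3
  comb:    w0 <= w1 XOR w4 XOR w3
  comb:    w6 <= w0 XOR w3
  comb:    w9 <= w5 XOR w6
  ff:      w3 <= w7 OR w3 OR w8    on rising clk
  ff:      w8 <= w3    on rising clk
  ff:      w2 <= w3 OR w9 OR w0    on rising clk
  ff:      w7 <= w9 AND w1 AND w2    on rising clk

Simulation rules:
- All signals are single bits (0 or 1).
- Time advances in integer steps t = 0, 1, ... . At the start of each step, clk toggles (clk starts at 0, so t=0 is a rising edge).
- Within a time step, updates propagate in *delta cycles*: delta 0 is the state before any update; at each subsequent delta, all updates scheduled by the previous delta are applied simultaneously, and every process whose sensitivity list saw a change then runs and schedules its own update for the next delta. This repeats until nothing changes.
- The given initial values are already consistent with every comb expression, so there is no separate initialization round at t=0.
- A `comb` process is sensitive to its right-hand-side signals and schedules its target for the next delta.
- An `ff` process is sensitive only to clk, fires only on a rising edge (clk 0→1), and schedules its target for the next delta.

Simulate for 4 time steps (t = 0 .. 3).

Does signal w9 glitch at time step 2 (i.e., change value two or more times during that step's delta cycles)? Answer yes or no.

no

t=0 Δ0: w0=0 w5=1 w1=1 w4=1 clk=0 w2=1 w6=0 w7=1 w8=0 w9=1 w3=0
  Δ1: clk:0→1
  Δ2: w3:0→1
  Δ3: w0:0→1, w1:1→0, w6:0→1
  Δ4: w0:1→0, w6:1→0, w9:1→0
  Δ5: w6:0→1, w9:0→1
  Δ6: w9:1→0
  (6Δ to stable)
t=1 Δ0: w0=0 w5=1 w1=0 w4=1 clk=1 w2=1 w6=1 w7=1 w8=0 w9=0 w3=1
  Δ1: clk:1→0
  (1Δ to stable)
t=2 Δ0: w0=0 w5=1 w1=0 w4=1 clk=0 w2=1 w6=1 w7=1 w8=0 w9=0 w3=1
  Δ1: clk:0→1
  Δ2: w7:1→0, w8:0→1
  Δ3: w1:0→1
  Δ4: w0:0→1
  Δ5: w6:1→0
  Δ6: w9:0→1
  (6Δ to stable)
t=3 Δ0: w0=1 w5=1 w1=1 w4=1 clk=1 w2=1 w6=0 w7=0 w8=1 w9=1 w3=1
  Δ1: clk:1→0
  (1Δ to stable)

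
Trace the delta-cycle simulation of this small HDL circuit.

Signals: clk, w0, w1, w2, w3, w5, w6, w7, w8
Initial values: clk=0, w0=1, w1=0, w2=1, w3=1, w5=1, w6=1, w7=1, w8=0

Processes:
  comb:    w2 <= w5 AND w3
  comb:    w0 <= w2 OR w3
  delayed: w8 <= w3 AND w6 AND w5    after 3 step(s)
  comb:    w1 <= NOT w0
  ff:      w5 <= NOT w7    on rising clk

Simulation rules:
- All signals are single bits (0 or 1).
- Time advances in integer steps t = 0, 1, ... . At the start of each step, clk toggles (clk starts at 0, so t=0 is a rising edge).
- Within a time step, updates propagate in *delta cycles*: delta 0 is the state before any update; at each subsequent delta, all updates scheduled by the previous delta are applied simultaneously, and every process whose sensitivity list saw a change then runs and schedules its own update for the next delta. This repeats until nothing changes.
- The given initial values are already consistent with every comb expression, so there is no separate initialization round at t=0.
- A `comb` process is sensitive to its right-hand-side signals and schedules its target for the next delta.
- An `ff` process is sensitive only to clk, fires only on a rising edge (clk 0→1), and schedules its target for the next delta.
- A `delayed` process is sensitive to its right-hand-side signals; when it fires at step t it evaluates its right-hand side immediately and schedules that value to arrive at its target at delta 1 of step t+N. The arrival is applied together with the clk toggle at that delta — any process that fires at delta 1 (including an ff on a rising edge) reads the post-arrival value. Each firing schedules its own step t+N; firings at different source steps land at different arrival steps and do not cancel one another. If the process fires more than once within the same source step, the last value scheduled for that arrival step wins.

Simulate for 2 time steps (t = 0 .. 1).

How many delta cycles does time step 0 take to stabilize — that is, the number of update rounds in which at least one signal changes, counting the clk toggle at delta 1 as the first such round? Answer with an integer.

t0.Δ0 clk=0 w2=1 w8=0 w5=1 w3=1 w7=1 w6=1 w0=1 w1=0
t0.Δ1 clk=1 w2=1 w8=0 w5=1 w3=1 w7=1 w6=1 w0=1 w1=0
t0.Δ2 clk=1 w2=1 w8=0 w5=0 w3=1 w7=1 w6=1 w0=1 w1=0
t0.Δ3 clk=1 w2=0 w8=0 w5=0 w3=1 w7=1 w6=1 w0=1 w1=0
t1.Δ0 clk=1 w2=0 w8=0 w5=0 w3=1 w7=1 w6=1 w0=1 w1=0
t1.Δ1 clk=0 w2=0 w8=0 w5=0 w3=1 w7=1 w6=1 w0=1 w1=0

3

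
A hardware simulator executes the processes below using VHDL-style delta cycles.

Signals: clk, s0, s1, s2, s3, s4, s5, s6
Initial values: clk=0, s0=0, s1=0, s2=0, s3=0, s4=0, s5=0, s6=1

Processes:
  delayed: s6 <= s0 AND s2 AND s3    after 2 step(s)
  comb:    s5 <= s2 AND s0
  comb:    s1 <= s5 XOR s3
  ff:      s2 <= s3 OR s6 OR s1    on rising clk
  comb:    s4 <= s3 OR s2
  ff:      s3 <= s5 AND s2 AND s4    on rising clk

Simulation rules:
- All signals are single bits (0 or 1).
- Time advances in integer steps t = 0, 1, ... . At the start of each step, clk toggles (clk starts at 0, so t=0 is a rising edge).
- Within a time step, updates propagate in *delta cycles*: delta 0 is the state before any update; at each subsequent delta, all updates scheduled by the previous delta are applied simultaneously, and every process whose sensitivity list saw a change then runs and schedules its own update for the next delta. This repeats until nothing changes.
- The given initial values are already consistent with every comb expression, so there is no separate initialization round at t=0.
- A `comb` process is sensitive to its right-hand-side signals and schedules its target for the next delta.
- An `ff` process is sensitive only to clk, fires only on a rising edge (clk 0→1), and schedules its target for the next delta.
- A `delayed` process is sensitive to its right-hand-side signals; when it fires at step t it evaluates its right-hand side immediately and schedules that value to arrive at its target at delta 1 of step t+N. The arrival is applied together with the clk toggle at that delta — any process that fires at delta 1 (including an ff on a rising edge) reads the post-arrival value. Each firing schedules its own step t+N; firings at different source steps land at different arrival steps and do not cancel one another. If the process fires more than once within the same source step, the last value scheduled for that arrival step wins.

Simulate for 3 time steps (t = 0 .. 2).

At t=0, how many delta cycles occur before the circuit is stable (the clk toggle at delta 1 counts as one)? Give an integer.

3

[bits: s3,s6,s1,s5,s2,s0,clk,s4]
t=0: Δ0=01000000 Δ1=01000010 Δ2=01001010 Δ3=01001011 | 3Δ
t=1: Δ0=01001011 Δ1=01001001 | 1Δ
t=2: Δ0=01001001 Δ1=00001011 Δ2=00000011 Δ3=00000010 | 3Δ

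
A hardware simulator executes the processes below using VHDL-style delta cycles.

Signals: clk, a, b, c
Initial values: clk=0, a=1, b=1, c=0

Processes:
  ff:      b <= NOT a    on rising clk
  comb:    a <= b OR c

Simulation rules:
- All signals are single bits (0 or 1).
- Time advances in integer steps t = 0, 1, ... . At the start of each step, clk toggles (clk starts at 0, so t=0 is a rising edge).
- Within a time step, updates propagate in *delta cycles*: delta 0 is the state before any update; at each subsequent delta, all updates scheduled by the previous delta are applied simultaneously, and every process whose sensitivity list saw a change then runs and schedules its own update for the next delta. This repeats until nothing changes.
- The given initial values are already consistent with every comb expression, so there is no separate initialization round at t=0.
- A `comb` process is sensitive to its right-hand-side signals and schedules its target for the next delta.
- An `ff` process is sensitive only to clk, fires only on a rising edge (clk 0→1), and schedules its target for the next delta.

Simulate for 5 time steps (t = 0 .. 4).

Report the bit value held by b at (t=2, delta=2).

t0.Δ0 clk=0 a=1 b=1 c=0
t0.Δ1 clk=1 a=1 b=1 c=0
t0.Δ2 clk=1 a=1 b=0 c=0
t0.Δ3 clk=1 a=0 b=0 c=0
t1.Δ0 clk=1 a=0 b=0 c=0
t1.Δ1 clk=0 a=0 b=0 c=0
t2.Δ0 clk=0 a=0 b=0 c=0
t2.Δ1 clk=1 a=0 b=0 c=0
t2.Δ2 clk=1 a=0 b=1 c=0
t2.Δ3 clk=1 a=1 b=1 c=0
t3.Δ0 clk=1 a=1 b=1 c=0
t3.Δ1 clk=0 a=1 b=1 c=0
t4.Δ0 clk=0 a=1 b=1 c=0
t4.Δ1 clk=1 a=1 b=1 c=0
t4.Δ2 clk=1 a=1 b=0 c=0
t4.Δ3 clk=1 a=0 b=0 c=0

1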